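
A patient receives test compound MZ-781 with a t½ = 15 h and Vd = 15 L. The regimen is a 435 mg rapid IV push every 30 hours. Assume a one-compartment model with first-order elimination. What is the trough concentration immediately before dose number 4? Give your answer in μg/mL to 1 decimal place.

f = (1/2)^(τ/t½) = (1/2)^(30/15) ≈ 0.2500.
C₀ = D/Vd = 435/15 ≈ 29.000 μg/mL.
Before the 4th dose, 3 doses have been given. Superposition: Cmin = C₀·(f + f² + … + f^3).
≈ 29.000 × (0.2500 + 0.0625 + 0.0156) ≈ 29.000 × 0.3281 ≈ 9.515 μg/mL.

9.5 μg/mL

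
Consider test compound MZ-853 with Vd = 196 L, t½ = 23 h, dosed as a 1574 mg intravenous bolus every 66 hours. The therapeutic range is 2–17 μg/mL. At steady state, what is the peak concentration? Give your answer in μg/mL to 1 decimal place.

Over one 66-h interval, 66/23 ≈ 2.8696 half-lives elapse, leaving f ≈ 0.1368 of each dose.
Accumulation ratio R = 1/(1 − f) ≈ 1/0.8632 ≈ 1.1585.
Single-dose peak C₀ = D/Vd = 1574/196 ≈ 8.031 μg/mL.
Steady-state peak Cmax,ss = C₀·R ≈ 8.031 × 1.1585 ≈ 9.304 μg/mL.
Peak 9.3 μg/mL vs MTC 17 μg/mL: below toxic threshold.

9.3 μg/mL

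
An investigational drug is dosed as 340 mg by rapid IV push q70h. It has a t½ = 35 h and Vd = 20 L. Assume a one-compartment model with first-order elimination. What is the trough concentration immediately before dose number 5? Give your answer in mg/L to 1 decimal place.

f = (1/2)^(τ/t½) = (1/2)^(70/35) ≈ 0.2500.
C₀ = D/Vd = 340/20 ≈ 17.000 mg/L.
Before the 5th dose, 4 doses have been given. Superposition: Cmin = C₀·(f + f² + … + f^4).
≈ 17.000 × (0.2500 + 0.0625 + 0.0156 + 0.0039) ≈ 17.000 × 0.3320 ≈ 5.644 mg/L.

5.6 mg/L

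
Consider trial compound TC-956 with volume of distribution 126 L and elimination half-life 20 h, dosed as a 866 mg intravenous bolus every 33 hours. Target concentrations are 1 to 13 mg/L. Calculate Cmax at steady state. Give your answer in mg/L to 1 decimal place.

10.1 mg/L

τ/t½ = 33/20 ≈ 1.65, so fraction remaining f = (1/2)^(33/20) ≈ 0.3186.
At steady state, accumulation factor R = 1/(1 − e^(−kτ)) ≈ 1.4676.
Single-dose peak C₀ = D/Vd = 866/126 ≈ 6.873 mg/L.
Steady-state peak Cmax,ss = C₀·R ≈ 6.873 × 1.4676 ≈ 10.087 mg/L.
Peak 10.1 mg/L vs MTC 13 mg/L: below toxic threshold.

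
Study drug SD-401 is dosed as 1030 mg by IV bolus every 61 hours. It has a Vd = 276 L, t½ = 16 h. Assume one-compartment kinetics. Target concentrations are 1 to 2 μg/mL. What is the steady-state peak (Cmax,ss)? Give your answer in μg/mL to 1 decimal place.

4.0 μg/mL

τ/t½ = 61/16 ≈ 3.8125, so fraction remaining f = (1/2)^(61/16) ≈ 0.0712.
Accumulation ratio R = 1/(1 − f) ≈ 1/0.9288 ≈ 1.0767.
Single-dose peak C₀ = D/Vd = 1030/276 ≈ 3.732 μg/mL.
Cmax,ss = C₀/(1 − f) ≈ 3.732/0.9288 ≈ 4.018 μg/mL.
Peak 4.0 μg/mL vs MTC 2 μg/mL: exceeds toxic threshold.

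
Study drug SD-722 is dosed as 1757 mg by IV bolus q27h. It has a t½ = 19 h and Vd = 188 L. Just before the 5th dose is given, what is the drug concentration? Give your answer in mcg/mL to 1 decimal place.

5.5 mcg/mL

f = (1/2)^(τ/t½) = (1/2)^(27/19) ≈ 0.3734.
C₀ = D/Vd = 1757/188 ≈ 9.346 mcg/mL.
Before the 5th dose, 4 doses have been given. Superposition: Cmin = C₀·(f + f² + … + f^4).
≈ 9.346 × (0.3734 + 0.1394 + 0.0521 + 0.0194) ≈ 9.346 × 0.5843 ≈ 5.461 mcg/mL.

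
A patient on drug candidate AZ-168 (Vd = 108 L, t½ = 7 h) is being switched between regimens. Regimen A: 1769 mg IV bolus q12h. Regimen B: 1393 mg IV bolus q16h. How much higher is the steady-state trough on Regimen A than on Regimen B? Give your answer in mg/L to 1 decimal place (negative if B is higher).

3.9 mg/L

Regimen A: f = (1/2)^(12/7) ≈ 0.3048; Cmin,ss = (1769/108)·f/(1−f) ≈ 7.181 mg/L.
Regimen B: f = (1/2)^(16/7) ≈ 0.2051; Cmin,ss = (1393/108)·f/(1−f) ≈ 3.328 mg/L.
Difference ≈ 7.181 − 3.328 ≈ 3.853 mg/L.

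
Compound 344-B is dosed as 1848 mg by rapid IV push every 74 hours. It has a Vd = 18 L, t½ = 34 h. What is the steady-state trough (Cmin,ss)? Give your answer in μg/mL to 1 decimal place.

Over one 74-h interval, 74/34 ≈ 2.1765 half-lives elapse, leaving f ≈ 0.2212 of each dose.
Each bolus raises the concentration by D/Vd = 1848/18 ≈ 102.667 μg/mL.
Steady-state trough Cmin,ss = C₀·f/(1−f) ≈ 102.667 × 0.2212/0.7788 ≈ 29.160 μg/mL.

29.2 μg/mL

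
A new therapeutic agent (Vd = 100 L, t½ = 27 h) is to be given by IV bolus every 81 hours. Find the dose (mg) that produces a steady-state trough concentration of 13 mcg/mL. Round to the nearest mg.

τ/t½ = 81/27 ≈ 3, so f = (1/2)^(81/27) ≈ 0.125000.
Cmin,ss = (D/Vd)·f/(1−f), so D = Cmin,ss·Vd·(1−f)/f.
D = 13 × 100 × (1−f)/f ≈ 13 × 100 × 7.00000 ≈ 9100.00 mg.

9100 mg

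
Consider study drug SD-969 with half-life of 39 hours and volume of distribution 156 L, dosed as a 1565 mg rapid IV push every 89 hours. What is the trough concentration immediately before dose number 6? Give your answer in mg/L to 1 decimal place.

f = (1/2)^(τ/t½) = (1/2)^(89/39) ≈ 0.2056.
C₀ = D/Vd = 1565/156 ≈ 10.032 mg/L.
Before the 6th dose, 5 doses have been given. Superposition: Cmin = C₀·(f + f² + … + f^5).
≈ 10.032 × (0.2056 + 0.0423 + 0.0087 + 0.0018 + 0.0004) ≈ 10.032 × 0.2588 ≈ 2.596 mg/L.

2.6 mg/L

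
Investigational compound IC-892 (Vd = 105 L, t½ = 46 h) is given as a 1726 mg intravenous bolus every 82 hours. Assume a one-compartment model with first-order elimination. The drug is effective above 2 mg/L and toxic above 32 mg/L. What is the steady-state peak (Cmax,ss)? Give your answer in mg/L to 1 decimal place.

Over one 82-h interval, 82/46 ≈ 1.7826 half-lives elapse, leaving f ≈ 0.2907 of each dose.
At steady state, accumulation factor R = 1/(1 − e^(−kτ)) ≈ 1.4098.
Single-dose peak C₀ = D/Vd = 1726/105 ≈ 16.438 mg/L.
Steady-state peak Cmax,ss = C₀·R ≈ 16.438 × 1.4098 ≈ 23.174 mg/L.
Peak 23.2 mg/L vs MTC 32 mg/L: below toxic threshold.

23.2 mg/L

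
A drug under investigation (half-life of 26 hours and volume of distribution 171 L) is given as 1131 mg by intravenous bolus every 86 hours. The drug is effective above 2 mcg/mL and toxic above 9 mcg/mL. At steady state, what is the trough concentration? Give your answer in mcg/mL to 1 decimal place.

k = ln2/t½ = ln2/26 ≈ 0.026660 h⁻¹; fraction remaining f = e^(−kτ) = e^(−0.026660×86) ≈ 0.1010.
Each bolus raises the concentration by D/Vd = 1131/171 ≈ 6.614 mcg/mL.
Steady-state trough Cmin,ss = C₀·f/(1−f) ≈ 6.614 × 0.1010/0.8990 ≈ 0.743 mcg/mL.
Trough 0.7 mcg/mL vs MEC 2 mcg/mL: subtherapeutic.

0.7 mcg/mL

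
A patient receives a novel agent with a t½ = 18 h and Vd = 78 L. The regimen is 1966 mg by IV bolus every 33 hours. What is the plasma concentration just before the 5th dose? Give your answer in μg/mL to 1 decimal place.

9.8 μg/mL

f = (1/2)^(τ/t½) = (1/2)^(33/18) ≈ 0.2806.
C₀ = D/Vd = 1966/78 ≈ 25.205 μg/mL.
Before the 5th dose, 4 doses have been given. Superposition: Cmin = C₀·(f + f² + … + f^4).
≈ 25.205 × (0.2806 + 0.0787 + 0.0221 + 0.0062) ≈ 25.205 × 0.3876 ≈ 9.769 μg/mL.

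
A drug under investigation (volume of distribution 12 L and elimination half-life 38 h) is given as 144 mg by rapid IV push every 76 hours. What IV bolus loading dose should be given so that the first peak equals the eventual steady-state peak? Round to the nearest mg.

192 mg

f = (1/2)^(76/38) ≈ 0.250000; accumulation ratio R = 1/(1−f) ≈ 1.33333.
Loading dose to hit Cmax,ss on first dose: D_load = D_maint·R ≈ 144 × 1.33333 ≈ 192.00 mg.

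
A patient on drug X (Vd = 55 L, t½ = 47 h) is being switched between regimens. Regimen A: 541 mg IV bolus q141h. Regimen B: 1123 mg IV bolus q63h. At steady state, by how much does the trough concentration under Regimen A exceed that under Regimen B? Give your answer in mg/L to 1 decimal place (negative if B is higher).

-11.9 mg/L

Regimen A: f = (1/2)^(141/47) ≈ 0.1250; Cmin,ss = (541/55)·f/(1−f) ≈ 1.405 mg/L.
Regimen B: f = (1/2)^(63/47) ≈ 0.3949; Cmin,ss = (1123/55)·f/(1−f) ≈ 13.325 mg/L.
Difference ≈ 1.405 − 13.325 ≈ -11.920 mg/L.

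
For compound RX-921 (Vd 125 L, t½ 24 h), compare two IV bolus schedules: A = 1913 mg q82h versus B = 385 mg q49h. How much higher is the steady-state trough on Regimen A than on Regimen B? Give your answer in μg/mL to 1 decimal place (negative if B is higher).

0.6 μg/mL

Regimen A: f = (1/2)^(82/24) ≈ 0.0936; Cmin,ss = (1913/125)·f/(1−f) ≈ 1.580 μg/mL.
Regimen B: f = (1/2)^(49/24) ≈ 0.2429; Cmin,ss = (385/125)·f/(1−f) ≈ 0.988 μg/mL.
Difference ≈ 1.580 − 0.988 ≈ 0.592 μg/mL.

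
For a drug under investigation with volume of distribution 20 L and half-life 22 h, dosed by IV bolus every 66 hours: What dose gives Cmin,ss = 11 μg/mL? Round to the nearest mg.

1540 mg

τ/t½ = 66/22 ≈ 3, so f = (1/2)^(66/22) ≈ 0.125000.
Cmin,ss = (D/Vd)·f/(1−f), so D = Cmin,ss·Vd·(1−f)/f.
D = 11 × 20 × (1−f)/f ≈ 11 × 20 × 7.00000 ≈ 1540.00 mg.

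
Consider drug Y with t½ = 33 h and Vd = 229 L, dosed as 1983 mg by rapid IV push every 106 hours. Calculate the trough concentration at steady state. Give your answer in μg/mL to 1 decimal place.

1.0 μg/mL

Over one 106-h interval, 106/33 ≈ 3.2121 half-lives elapse, leaving f ≈ 0.1079 of each dose.
At steady state, accumulation factor R = 1/(1 − e^(−kτ)) ≈ 1.1210.
Each bolus raises the concentration by D/Vd = 1983/229 ≈ 8.659 μg/mL.
Steady-state peak Cmax,ss = C₀·R ≈ 8.659 × 1.1210 ≈ 9.707 μg/mL.
One interval later, Cmin,ss = Cmax,ss·e^(−kτ) ≈ 9.707 × 0.1079 ≈ 1.047 μg/mL.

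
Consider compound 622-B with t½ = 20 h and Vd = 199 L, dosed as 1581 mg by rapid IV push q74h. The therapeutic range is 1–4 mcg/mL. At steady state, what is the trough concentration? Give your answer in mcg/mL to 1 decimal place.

0.7 mcg/mL

τ/t½ = 74/20 ≈ 3.7, so fraction remaining f = (1/2)^(74/20) ≈ 0.0769.
At steady state, accumulation factor R = 1/(1 − e^(−kτ)) ≈ 1.0833.
Each bolus raises the concentration by D/Vd = 1581/199 ≈ 7.945 mcg/mL.
Steady-state peak Cmax,ss = C₀·R ≈ 7.945 × 1.0833 ≈ 8.607 mcg/mL.
Steady-state trough Cmin,ss = Cmax,ss·f ≈ 8.607 × 0.0769 ≈ 0.662 mcg/mL.
Trough 0.7 mcg/mL vs MEC 1 mcg/mL: subtherapeutic.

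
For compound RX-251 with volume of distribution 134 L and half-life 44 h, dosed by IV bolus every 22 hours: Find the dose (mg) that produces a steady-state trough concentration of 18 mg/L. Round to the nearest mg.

999 mg

τ/t½ = 22/44 ≈ 0.5, so f = (1/2)^(22/44) ≈ 0.707107.
Cmin,ss = (D/Vd)·f/(1−f), so D = Cmin,ss·Vd·(1−f)/f.
D = 18 × 134 × (1−f)/f ≈ 18 × 134 × 0.41421 ≈ 999.07 mg.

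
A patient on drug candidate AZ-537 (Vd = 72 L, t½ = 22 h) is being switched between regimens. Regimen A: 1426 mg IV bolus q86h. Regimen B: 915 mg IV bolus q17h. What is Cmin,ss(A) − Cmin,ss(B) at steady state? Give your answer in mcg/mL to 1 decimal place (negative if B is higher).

-16.5 mcg/mL

Regimen A: f = (1/2)^(86/22) ≈ 0.0666; Cmin,ss = (1426/72)·f/(1−f) ≈ 1.413 mcg/mL.
Regimen B: f = (1/2)^(17/22) ≈ 0.5853; Cmin,ss = (915/72)·f/(1−f) ≈ 17.936 mcg/mL.
Difference ≈ 1.413 − 17.936 ≈ -16.523 mcg/mL.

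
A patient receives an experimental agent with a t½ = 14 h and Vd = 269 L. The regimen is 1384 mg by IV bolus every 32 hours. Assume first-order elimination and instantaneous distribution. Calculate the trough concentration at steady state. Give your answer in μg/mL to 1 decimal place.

1.3 μg/mL

τ/t½ = 32/14 ≈ 2.2857, so fraction remaining f = (1/2)^(32/14) ≈ 0.2051.
At steady state, accumulation factor R = 1/(1 − e^(−kτ)) ≈ 1.2580.
Each bolus raises the concentration by D/Vd = 1384/269 ≈ 5.145 μg/mL.
Cmax,ss = C₀/(1 − f) ≈ 5.145/0.7949 ≈ 6.473 μg/mL.
Steady-state trough Cmin,ss = Cmax,ss·f ≈ 6.473 × 0.2051 ≈ 1.328 μg/mL.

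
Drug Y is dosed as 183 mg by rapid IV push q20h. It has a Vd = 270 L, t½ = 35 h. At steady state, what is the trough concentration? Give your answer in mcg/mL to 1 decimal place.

1.4 mcg/mL

τ/t½ = 20/35 ≈ 0.57143, so fraction remaining f = (1/2)^(20/35) ≈ 0.6730.
Accumulation ratio R = 1/(1 − f) ≈ 1/0.3270 ≈ 3.0581.
Each bolus raises the concentration by D/Vd = 183/270 ≈ 0.678 mcg/mL.
Steady-state peak Cmax,ss = C₀·R ≈ 0.678 × 3.0581 ≈ 2.073 mcg/mL.
One interval later, Cmin,ss = Cmax,ss·e^(−kτ) ≈ 2.073 × 0.6730 ≈ 1.395 mcg/mL.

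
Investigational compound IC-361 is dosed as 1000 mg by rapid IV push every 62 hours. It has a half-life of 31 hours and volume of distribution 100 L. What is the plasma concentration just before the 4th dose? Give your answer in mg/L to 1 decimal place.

f = (1/2)^(τ/t½) = (1/2)^(62/31) ≈ 0.2500.
C₀ = D/Vd = 1000/100 ≈ 10.000 mg/L.
Before the 4th dose, 3 doses have been given. Superposition: Cmin = C₀·(f + f² + … + f^3).
≈ 10.000 × (0.2500 + 0.0625 + 0.0156) ≈ 10.000 × 0.3281 ≈ 3.281 mg/L.

3.3 mg/L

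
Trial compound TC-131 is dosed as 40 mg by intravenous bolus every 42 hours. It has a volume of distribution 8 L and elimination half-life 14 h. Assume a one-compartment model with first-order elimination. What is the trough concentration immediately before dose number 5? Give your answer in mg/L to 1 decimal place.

f = (1/2)^(τ/t½) = (1/2)^(42/14) ≈ 0.1250.
C₀ = D/Vd = 40/8 ≈ 5.000 mg/L.
Before the 5th dose, 4 doses have been given. Superposition: Cmin = C₀·(f + f² + … + f^4).
≈ 5.000 × (0.1250 + 0.0156 + 0.0020 + 0.0002) ≈ 5.000 × 0.1428 ≈ 0.714 mg/L.

0.7 mg/L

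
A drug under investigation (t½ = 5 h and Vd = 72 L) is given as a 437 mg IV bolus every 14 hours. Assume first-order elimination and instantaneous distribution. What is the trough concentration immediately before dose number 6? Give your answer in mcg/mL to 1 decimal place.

1.0 mcg/mL

f = (1/2)^(τ/t½) = (1/2)^(14/5) ≈ 0.1436.
C₀ = D/Vd = 437/72 ≈ 6.069 mcg/mL.
Before the 6th dose, 5 doses have been given. Superposition: Cmin = C₀·(f + f² + … + f^5).
≈ 6.069 × (0.1436 + 0.0206 + 0.0030 + 0.0004 + 0.0001) ≈ 6.069 × 0.1677 ≈ 1.018 mcg/mL.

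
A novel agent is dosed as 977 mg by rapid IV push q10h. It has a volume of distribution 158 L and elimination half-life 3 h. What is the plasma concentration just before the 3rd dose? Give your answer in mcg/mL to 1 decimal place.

f = (1/2)^(τ/t½) = (1/2)^(10/3) ≈ 0.0992.
C₀ = D/Vd = 977/158 ≈ 6.184 mcg/mL.
Before the 3rd dose, 2 doses have been given. Superposition: Cmin = C₀·(f + f²).
≈ 6.184 × (0.0992 + 0.0098) ≈ 6.184 × 0.1090 ≈ 0.674 mcg/mL.

0.7 mcg/mL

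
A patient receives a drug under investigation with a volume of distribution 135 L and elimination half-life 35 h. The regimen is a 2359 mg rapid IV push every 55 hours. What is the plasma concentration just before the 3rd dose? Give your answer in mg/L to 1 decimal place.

f = (1/2)^(τ/t½) = (1/2)^(55/35) ≈ 0.3365.
C₀ = D/Vd = 2359/135 ≈ 17.474 mg/L.
Before the 3rd dose, 2 doses have been given. Superposition: Cmin = C₀·(f + f²).
≈ 17.474 × (0.3365 + 0.1132) ≈ 17.474 × 0.4497 ≈ 7.858 mg/L.

7.9 mg/L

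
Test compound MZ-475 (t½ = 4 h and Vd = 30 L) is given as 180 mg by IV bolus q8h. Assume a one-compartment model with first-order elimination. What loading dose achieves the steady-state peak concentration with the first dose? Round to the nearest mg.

f = (1/2)^(8/4) ≈ 0.250000; accumulation ratio R = 1/(1−f) ≈ 1.33333.
Loading dose to hit Cmax,ss on first dose: D_load = D_maint·R ≈ 180 × 1.33333 ≈ 240.00 mg.

240 mg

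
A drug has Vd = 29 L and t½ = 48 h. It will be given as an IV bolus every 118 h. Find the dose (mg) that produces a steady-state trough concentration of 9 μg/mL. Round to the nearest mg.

1173 mg

τ/t½ = 118/48 ≈ 2.4583, so f = (1/2)^(118/48) ≈ 0.181957.
Cmin,ss = (D/Vd)·f/(1−f), so D = Cmin,ss·Vd·(1−f)/f.
D = 9 × 29 × (1−f)/f ≈ 9 × 29 × 4.49580 ≈ 1173.40 mg.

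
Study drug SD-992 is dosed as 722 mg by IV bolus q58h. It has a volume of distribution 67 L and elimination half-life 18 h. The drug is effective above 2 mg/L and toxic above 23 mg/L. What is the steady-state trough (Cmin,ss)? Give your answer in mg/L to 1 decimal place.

1.3 mg/L

Over one 58-h interval, 58/18 ≈ 3.2222 half-lives elapse, leaving f ≈ 0.1072 of each dose.
Accumulation ratio R = 1/(1 − f) ≈ 1/0.8928 ≈ 1.1201.
Each bolus raises the concentration by D/Vd = 722/67 ≈ 10.776 mg/L.
Steady-state peak Cmax,ss = C₀·R ≈ 10.776 × 1.1201 ≈ 12.070 mg/L.
Steady-state trough Cmin,ss = Cmax,ss·f ≈ 12.070 × 0.1072 ≈ 1.294 mg/L.
Trough 1.3 mg/L vs MEC 2 mg/L: subtherapeutic.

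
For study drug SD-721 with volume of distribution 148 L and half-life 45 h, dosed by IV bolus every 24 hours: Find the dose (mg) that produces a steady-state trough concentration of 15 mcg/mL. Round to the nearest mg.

993 mg

τ/t½ = 24/45 ≈ 0.53333, so f = (1/2)^(24/45) ≈ 0.690956.
Cmin,ss = (D/Vd)·f/(1−f), so D = Cmin,ss·Vd·(1−f)/f.
D = 15 × 148 × (1−f)/f ≈ 15 × 148 × 0.44727 ≈ 992.94 mg.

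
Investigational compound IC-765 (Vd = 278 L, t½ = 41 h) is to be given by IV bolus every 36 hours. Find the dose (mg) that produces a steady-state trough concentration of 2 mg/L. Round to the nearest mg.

τ/t½ = 36/41 ≈ 0.87805, so f = (1/2)^(36/41) ≈ 0.544103.
Cmin,ss = (D/Vd)·f/(1−f), so D = Cmin,ss·Vd·(1−f)/f.
D = 2 × 278 × (1−f)/f ≈ 2 × 278 × 0.83789 ≈ 465.87 mg.

466 mg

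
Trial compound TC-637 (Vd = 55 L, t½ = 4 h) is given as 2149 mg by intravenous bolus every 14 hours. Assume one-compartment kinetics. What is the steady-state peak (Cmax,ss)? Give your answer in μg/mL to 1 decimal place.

k = ln2/t½ = ln2/4 ≈ 0.173287 h⁻¹; fraction remaining f = e^(−kτ) = e^(−0.173287×14) ≈ 0.0884.
At steady state, accumulation factor R = 1/(1 − e^(−kτ)) ≈ 1.0970.
Single-dose peak C₀ = D/Vd = 2149/55 ≈ 39.073 μg/mL.
Cmax,ss = C₀/(1 − f) ≈ 39.073/0.9116 ≈ 42.862 μg/mL.

42.9 μg/mL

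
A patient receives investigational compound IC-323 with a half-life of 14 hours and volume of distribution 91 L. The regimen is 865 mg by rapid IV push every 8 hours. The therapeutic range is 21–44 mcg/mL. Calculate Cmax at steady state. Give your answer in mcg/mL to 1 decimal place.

τ/t½ = 8/14 ≈ 0.57143, so fraction remaining f = (1/2)^(8/14) ≈ 0.6730.
Accumulation ratio R = 1/(1 − f) ≈ 1/0.3270 ≈ 3.0581.
Single-dose peak C₀ = D/Vd = 865/91 ≈ 9.505 mcg/mL.
Cmax,ss = C₀/(1 − f) ≈ 9.505/0.3270 ≈ 29.067 mcg/mL.
Peak 29.1 mcg/mL vs MTC 44 mcg/mL: below toxic threshold.

29.1 mcg/mL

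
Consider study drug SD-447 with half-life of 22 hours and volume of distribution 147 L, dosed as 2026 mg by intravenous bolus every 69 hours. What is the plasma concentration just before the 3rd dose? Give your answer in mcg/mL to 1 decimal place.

f = (1/2)^(τ/t½) = (1/2)^(69/22) ≈ 0.1137.
C₀ = D/Vd = 2026/147 ≈ 13.782 mcg/mL.
Before the 3rd dose, 2 doses have been given. Superposition: Cmin = C₀·(f + f²).
≈ 13.782 × (0.1137 + 0.0129) ≈ 13.782 × 0.1266 ≈ 1.745 mcg/mL.

1.7 mcg/mL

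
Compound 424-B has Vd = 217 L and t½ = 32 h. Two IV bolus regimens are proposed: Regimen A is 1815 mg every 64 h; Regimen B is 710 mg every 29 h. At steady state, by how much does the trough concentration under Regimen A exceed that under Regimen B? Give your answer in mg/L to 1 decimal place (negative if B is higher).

-1.0 mg/L

Regimen A: f = (1/2)^(64/32) ≈ 0.2500; Cmin,ss = (1815/217)·f/(1−f) ≈ 2.788 mg/L.
Regimen B: f = (1/2)^(29/32) ≈ 0.5336; Cmin,ss = (710/217)·f/(1−f) ≈ 3.743 mg/L.
Difference ≈ 2.788 − 3.743 ≈ -0.955 mg/L.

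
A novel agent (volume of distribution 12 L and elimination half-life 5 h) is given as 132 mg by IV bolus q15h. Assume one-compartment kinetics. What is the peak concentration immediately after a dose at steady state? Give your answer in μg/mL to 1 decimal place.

The dosing interval is 3 half-lives, so f = 2^(−3) = 0.125.
At steady state, R = 1/(1 − 0.125) = 8/7.
Single-dose peak C₀ = D/Vd = 132/12 = 11 μg/mL.
Steady-state peak Cmax,ss = C₀·R = 11 × 8/7 ≈ 12.571 μg/mL.

12.6 μg/mL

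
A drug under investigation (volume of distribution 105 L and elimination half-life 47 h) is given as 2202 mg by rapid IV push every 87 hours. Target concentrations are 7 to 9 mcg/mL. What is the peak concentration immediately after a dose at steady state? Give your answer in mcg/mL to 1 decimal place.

τ/t½ = 87/47 ≈ 1.8511, so fraction remaining f = (1/2)^(87/47) ≈ 0.2772.
Accumulation ratio R = 1/(1 − f) ≈ 1/0.7228 ≈ 1.3835.
Single-dose peak C₀ = D/Vd = 2202/105 ≈ 20.971 mcg/mL.
Steady-state peak Cmax,ss = C₀·R ≈ 20.971 × 1.3835 ≈ 29.013 mcg/mL.
Peak 29.0 mcg/mL vs MTC 9 mcg/mL: exceeds toxic threshold.

29.0 mcg/mL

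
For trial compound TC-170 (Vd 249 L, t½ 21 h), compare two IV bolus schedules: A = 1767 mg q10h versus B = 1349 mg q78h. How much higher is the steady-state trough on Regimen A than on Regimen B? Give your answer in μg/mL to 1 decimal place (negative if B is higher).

Regimen A: f = (1/2)^(10/21) ≈ 0.7189; Cmin,ss = (1767/249)·f/(1−f) ≈ 18.149 μg/mL.
Regimen B: f = (1/2)^(78/21) ≈ 0.0762; Cmin,ss = (1349/249)·f/(1−f) ≈ 0.447 μg/mL.
Difference ≈ 18.149 − 0.447 ≈ 17.702 μg/mL.

17.7 μg/mL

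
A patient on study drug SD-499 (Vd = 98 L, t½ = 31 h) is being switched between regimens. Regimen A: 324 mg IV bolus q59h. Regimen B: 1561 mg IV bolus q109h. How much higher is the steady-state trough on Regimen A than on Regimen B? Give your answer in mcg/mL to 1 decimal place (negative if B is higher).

Regimen A: f = (1/2)^(59/31) ≈ 0.2673; Cmin,ss = (324/98)·f/(1−f) ≈ 1.206 mcg/mL.
Regimen B: f = (1/2)^(109/31) ≈ 0.0874; Cmin,ss = (1561/98)·f/(1−f) ≈ 1.525 mcg/mL.
Difference ≈ 1.206 − 1.525 ≈ -0.319 mcg/mL.

-0.3 mcg/mL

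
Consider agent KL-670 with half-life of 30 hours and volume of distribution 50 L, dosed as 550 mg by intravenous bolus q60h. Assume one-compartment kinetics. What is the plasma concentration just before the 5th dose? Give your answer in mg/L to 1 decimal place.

3.7 mg/L

f = (1/2)^(τ/t½) = (1/2)^(60/30) ≈ 0.2500.
C₀ = D/Vd = 550/50 ≈ 11.000 mg/L.
Before the 5th dose, 4 doses have been given. Superposition: Cmin = C₀·(f + f² + … + f^4).
≈ 11.000 × (0.2500 + 0.0625 + 0.0156 + 0.0039) ≈ 11.000 × 0.3320 ≈ 3.652 mg/L.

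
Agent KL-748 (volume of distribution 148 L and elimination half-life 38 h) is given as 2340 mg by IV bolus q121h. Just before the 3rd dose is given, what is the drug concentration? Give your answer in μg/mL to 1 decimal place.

1.9 μg/mL

f = (1/2)^(τ/t½) = (1/2)^(121/38) ≈ 0.1100.
C₀ = D/Vd = 2340/148 ≈ 15.811 μg/mL.
Before the 3rd dose, 2 doses have been given. Superposition: Cmin = C₀·(f + f²).
≈ 15.811 × (0.1100 + 0.0121) ≈ 15.811 × 0.1221 ≈ 1.931 μg/mL.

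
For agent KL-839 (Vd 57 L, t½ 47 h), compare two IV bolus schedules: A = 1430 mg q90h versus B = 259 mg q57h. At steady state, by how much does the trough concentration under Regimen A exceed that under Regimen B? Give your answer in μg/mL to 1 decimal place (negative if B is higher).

5.6 μg/mL

Regimen A: f = (1/2)^(90/47) ≈ 0.2652; Cmin,ss = (1430/57)·f/(1−f) ≈ 9.055 μg/mL.
Regimen B: f = (1/2)^(57/47) ≈ 0.4314; Cmin,ss = (259/57)·f/(1−f) ≈ 3.447 μg/mL.
Difference ≈ 9.055 − 3.447 ≈ 5.608 μg/mL.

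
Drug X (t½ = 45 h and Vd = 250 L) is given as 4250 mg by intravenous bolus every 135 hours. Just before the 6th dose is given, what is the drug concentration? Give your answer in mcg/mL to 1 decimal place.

2.4 mcg/mL

f = (1/2)^(τ/t½) = (1/2)^(135/45) ≈ 0.1250.
C₀ = D/Vd = 4250/250 ≈ 17.000 mcg/mL.
Before the 6th dose, 5 doses have been given. Superposition: Cmin = C₀·(f + f² + … + f^5).
≈ 17.000 × (0.1250 + 0.0156 + 0.0020 + 0.0002 + 0.0000) ≈ 17.000 × 0.1428 ≈ 2.428 mcg/mL.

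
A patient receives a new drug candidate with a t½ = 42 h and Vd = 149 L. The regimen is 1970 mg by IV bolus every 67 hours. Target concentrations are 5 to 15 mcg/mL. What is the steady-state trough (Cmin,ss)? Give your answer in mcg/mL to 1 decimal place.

6.5 mcg/mL

τ/t½ = 67/42 ≈ 1.5952, so fraction remaining f = (1/2)^(67/42) ≈ 0.3310.
Single-dose peak C₀ = D/Vd = 1970/149 ≈ 13.221 mcg/mL.
Steady-state trough Cmin,ss = C₀·f/(1−f) ≈ 13.221 × 0.3310/0.6690 ≈ 6.541 mcg/mL.
Trough 6.5 mcg/mL vs MEC 5 mcg/mL: adequate.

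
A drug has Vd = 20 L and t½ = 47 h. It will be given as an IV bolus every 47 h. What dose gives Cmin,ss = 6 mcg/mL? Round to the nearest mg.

120 mg

τ/t½ = 47/47 ≈ 1, so f = (1/2)^(47/47) ≈ 0.500000.
Cmin,ss = (D/Vd)·f/(1−f), so D = Cmin,ss·Vd·(1−f)/f.
D = 6 × 20 × (1−f)/f ≈ 6 × 20 × 1.00000 ≈ 120.00 mg.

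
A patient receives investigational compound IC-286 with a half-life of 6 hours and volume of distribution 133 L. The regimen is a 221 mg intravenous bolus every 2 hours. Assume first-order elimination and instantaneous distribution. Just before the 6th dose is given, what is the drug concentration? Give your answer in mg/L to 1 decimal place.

4.4 mg/L

f = (1/2)^(τ/t½) = (1/2)^(2/6) ≈ 0.7937.
C₀ = D/Vd = 221/133 ≈ 1.662 mg/L.
Before the 6th dose, 5 doses have been given. Superposition: Cmin = C₀·(f + f² + … + f^5).
≈ 1.662 × (0.7937 + 0.6300 + 0.5000 + 0.3968 + 0.3150) ≈ 1.662 × 2.6355 ≈ 4.380 mg/L.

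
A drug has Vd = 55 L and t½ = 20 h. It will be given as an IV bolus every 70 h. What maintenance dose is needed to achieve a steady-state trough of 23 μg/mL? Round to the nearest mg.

13047 mg

τ/t½ = 70/20 ≈ 3.5, so f = (1/2)^(70/20) ≈ 0.088388.
Cmin,ss = (D/Vd)·f/(1−f), so D = Cmin,ss·Vd·(1−f)/f.
D = 23 × 55 × (1−f)/f ≈ 23 × 55 × 10.31375 ≈ 13046.89 mg.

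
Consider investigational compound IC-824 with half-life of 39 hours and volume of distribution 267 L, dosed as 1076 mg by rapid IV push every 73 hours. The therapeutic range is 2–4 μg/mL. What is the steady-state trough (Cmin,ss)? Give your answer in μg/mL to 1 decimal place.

τ/t½ = 73/39 ≈ 1.8718, so fraction remaining f = (1/2)^(73/39) ≈ 0.2732.
Single-dose peak C₀ = D/Vd = 1076/267 ≈ 4.030 μg/mL.
Steady-state trough Cmin,ss = C₀·f/(1−f) ≈ 4.030 × 0.2732/0.7268 ≈ 1.515 μg/mL.
Trough 1.5 μg/mL vs MEC 2 μg/mL: subtherapeutic.

1.5 μg/mL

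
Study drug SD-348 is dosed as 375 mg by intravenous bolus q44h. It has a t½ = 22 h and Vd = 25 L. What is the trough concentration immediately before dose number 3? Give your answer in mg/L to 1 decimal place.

f = (1/2)^(τ/t½) = (1/2)^(44/22) ≈ 0.2500.
C₀ = D/Vd = 375/25 ≈ 15.000 mg/L.
Before the 3rd dose, 2 doses have been given. Superposition: Cmin = C₀·(f + f²).
≈ 15.000 × (0.2500 + 0.0625) ≈ 15.000 × 0.3125 ≈ 4.688 mg/L.

4.7 mg/L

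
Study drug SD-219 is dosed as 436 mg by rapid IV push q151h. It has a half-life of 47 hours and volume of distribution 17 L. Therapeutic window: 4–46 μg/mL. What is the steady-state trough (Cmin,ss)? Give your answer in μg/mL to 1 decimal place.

3.1 μg/mL

τ/t½ = 151/47 ≈ 3.2128, so fraction remaining f = (1/2)^(151/47) ≈ 0.1079.
Accumulation ratio R = 1/(1 − f) ≈ 1/0.8921 ≈ 1.1210.
Single-dose peak C₀ = D/Vd = 436/17 ≈ 25.647 μg/mL.
Cmax,ss = C₀/(1 − f) ≈ 25.647/0.8921 ≈ 28.749 μg/mL.
Steady-state trough Cmin,ss = Cmax,ss·f ≈ 28.749 × 0.1079 ≈ 3.102 μg/mL.
Trough 3.1 μg/mL vs MEC 4 μg/mL: subtherapeutic.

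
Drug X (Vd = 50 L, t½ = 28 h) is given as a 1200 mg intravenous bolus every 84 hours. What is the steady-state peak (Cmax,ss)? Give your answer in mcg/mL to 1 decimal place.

τ = 84 h = 3 half-lives, so f = (1/2)^3 = 0.125.
Accumulation ratio R = 1/(1 − f) = 1/0.875 = 8/7.
Single-dose peak C₀ = D/Vd = 1200/50 = 24 mcg/mL.
Steady-state peak Cmax,ss = C₀·R = 24 × 8/7 ≈ 27.429 mcg/mL.

27.4 mcg/mL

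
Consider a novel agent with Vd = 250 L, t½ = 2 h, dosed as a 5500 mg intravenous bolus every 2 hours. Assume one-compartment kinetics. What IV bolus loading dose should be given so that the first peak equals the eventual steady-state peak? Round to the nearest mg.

11000 mg

f = (1/2)^(2/2) ≈ 0.500000; accumulation ratio R = 1/(1−f) ≈ 2.00000.
Loading dose to hit Cmax,ss on first dose: D_load = D_maint·R ≈ 5500 × 2.00000 ≈ 11000.00 mg.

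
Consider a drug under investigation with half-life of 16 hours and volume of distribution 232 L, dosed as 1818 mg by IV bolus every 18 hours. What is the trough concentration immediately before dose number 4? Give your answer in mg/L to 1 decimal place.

6.0 mg/L

f = (1/2)^(τ/t½) = (1/2)^(18/16) ≈ 0.4585.
C₀ = D/Vd = 1818/232 ≈ 7.836 mg/L.
Before the 4th dose, 3 doses have been given. Superposition: Cmin = C₀·(f + f² + … + f^3).
≈ 7.836 × (0.4585 + 0.2102 + 0.0964) ≈ 7.836 × 0.7651 ≈ 5.995 mg/L.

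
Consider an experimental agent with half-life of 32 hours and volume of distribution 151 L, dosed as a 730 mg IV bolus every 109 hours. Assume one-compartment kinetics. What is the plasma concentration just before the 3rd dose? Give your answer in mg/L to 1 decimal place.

0.5 mg/L

f = (1/2)^(τ/t½) = (1/2)^(109/32) ≈ 0.0943.
C₀ = D/Vd = 730/151 ≈ 4.834 mg/L.
Before the 3rd dose, 2 doses have been given. Superposition: Cmin = C₀·(f + f²).
≈ 4.834 × (0.0943 + 0.0089) ≈ 4.834 × 0.1032 ≈ 0.499 mg/L.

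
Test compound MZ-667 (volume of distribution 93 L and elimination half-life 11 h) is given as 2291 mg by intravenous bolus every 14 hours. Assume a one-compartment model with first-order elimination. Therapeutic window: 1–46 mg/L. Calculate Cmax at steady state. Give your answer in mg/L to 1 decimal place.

Over one 14-h interval, 14/11 ≈ 1.2727 half-lives elapse, leaving f ≈ 0.4139 of each dose.
At steady state, accumulation factor R = 1/(1 − e^(−kτ)) ≈ 1.7062.
Each bolus raises the concentration by D/Vd = 2291/93 ≈ 24.634 mg/L.
Steady-state peak Cmax,ss = C₀·R ≈ 24.634 × 1.7062 ≈ 42.031 mg/L.
Peak 42.0 mg/L vs MTC 46 mg/L: below toxic threshold.

42.0 mg/L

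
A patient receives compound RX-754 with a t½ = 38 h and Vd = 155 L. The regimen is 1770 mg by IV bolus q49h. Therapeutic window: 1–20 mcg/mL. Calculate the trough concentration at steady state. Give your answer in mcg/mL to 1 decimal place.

7.9 mcg/mL

k = ln2/t½ = ln2/38 ≈ 0.018241 h⁻¹; fraction remaining f = e^(−kτ) = e^(−0.018241×49) ≈ 0.4091.
Accumulation ratio R = 1/(1 − f) ≈ 1/0.5909 ≈ 1.6923.
Each bolus raises the concentration by D/Vd = 1770/155 ≈ 11.419 mcg/mL.
Cmax,ss = C₀/(1 − f) ≈ 11.419/0.5909 ≈ 19.325 mcg/mL.
One interval later, Cmin,ss = Cmax,ss·e^(−kτ) ≈ 19.325 × 0.4091 ≈ 7.906 mcg/mL.
Trough 7.9 mcg/mL vs MEC 1 mcg/mL: adequate.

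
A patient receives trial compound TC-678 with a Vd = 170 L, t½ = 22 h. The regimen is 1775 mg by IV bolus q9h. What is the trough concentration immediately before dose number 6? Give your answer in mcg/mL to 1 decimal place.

24.1 mcg/mL

f = (1/2)^(τ/t½) = (1/2)^(9/22) ≈ 0.7531.
C₀ = D/Vd = 1775/170 ≈ 10.441 mcg/mL.
Before the 6th dose, 5 doses have been given. Superposition: Cmin = C₀·(f + f² + … + f^5).
≈ 10.441 × (0.7531 + 0.5672 + 0.4271 + 0.3217 + 0.2422) ≈ 10.441 × 2.3113 ≈ 24.132 mcg/mL.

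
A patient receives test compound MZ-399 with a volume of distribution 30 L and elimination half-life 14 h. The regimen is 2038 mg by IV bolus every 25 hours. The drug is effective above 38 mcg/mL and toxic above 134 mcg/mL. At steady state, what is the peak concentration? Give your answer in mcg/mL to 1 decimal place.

95.7 mcg/mL

τ/t½ = 25/14 ≈ 1.7857, so fraction remaining f = (1/2)^(25/14) ≈ 0.2900.
Accumulation ratio R = 1/(1 − f) ≈ 1/0.7100 ≈ 1.4085.
Each bolus raises the concentration by D/Vd = 2038/30 ≈ 67.933 mcg/mL.
Steady-state peak Cmax,ss = C₀·R ≈ 67.933 × 1.4085 ≈ 95.684 mcg/mL.
Peak 95.7 mcg/mL vs MTC 134 mcg/mL: below toxic threshold.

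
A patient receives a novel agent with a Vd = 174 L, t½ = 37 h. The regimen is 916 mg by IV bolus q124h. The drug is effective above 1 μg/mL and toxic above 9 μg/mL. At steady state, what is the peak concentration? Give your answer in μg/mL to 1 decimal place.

k = ln2/t½ = ln2/37 ≈ 0.018734 h⁻¹; fraction remaining f = e^(−kτ) = e^(−0.018734×124) ≈ 0.0980.
At steady state, accumulation factor R = 1/(1 − e^(−kτ)) ≈ 1.1086.
Single-dose peak C₀ = D/Vd = 916/174 ≈ 5.264 μg/mL.
Steady-state peak Cmax,ss = C₀·R ≈ 5.264 × 1.1086 ≈ 5.836 μg/mL.
Peak 5.8 μg/mL vs MTC 9 μg/mL: below toxic threshold.

5.8 μg/mL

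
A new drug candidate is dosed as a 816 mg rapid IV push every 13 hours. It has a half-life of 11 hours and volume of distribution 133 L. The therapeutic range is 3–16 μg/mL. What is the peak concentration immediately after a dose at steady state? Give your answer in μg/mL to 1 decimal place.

11.0 μg/mL

Over one 13-h interval, 13/11 ≈ 1.1818 half-lives elapse, leaving f ≈ 0.4408 of each dose.
Accumulation ratio R = 1/(1 − f) ≈ 1/0.5592 ≈ 1.7883.
Each bolus raises the concentration by D/Vd = 816/133 ≈ 6.135 μg/mL.
Cmax,ss = C₀/(1 − f) ≈ 6.135/0.5592 ≈ 10.971 μg/mL.
Peak 11.0 μg/mL vs MTC 16 μg/mL: below toxic threshold.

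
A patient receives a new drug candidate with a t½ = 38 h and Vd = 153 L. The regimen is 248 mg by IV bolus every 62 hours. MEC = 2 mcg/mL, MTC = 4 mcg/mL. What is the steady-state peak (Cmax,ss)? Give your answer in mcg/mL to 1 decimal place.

τ/t½ = 62/38 ≈ 1.6316, so fraction remaining f = (1/2)^(62/38) ≈ 0.3227.
At steady state, accumulation factor R = 1/(1 − e^(−kτ)) ≈ 1.4765.
Each bolus raises the concentration by D/Vd = 248/153 ≈ 1.621 mcg/mL.
Steady-state peak Cmax,ss = C₀·R ≈ 1.621 × 1.4765 ≈ 2.393 mcg/mL.
Peak 2.4 mcg/mL vs MTC 4 mcg/mL: below toxic threshold.

2.4 mcg/mL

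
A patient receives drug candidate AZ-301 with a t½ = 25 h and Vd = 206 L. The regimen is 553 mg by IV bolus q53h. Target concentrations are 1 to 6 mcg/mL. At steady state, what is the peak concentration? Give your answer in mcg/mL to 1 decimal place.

3.5 mcg/mL

Over one 53-h interval, 53/25 ≈ 2.12 half-lives elapse, leaving f ≈ 0.2300 of each dose.
Accumulation ratio R = 1/(1 − f) ≈ 1/0.7700 ≈ 1.2987.
Single-dose peak C₀ = D/Vd = 553/206 ≈ 2.684 mcg/mL.
Steady-state peak Cmax,ss = C₀·R ≈ 2.684 × 1.2987 ≈ 3.486 mcg/mL.
Peak 3.5 mcg/mL vs MTC 6 mcg/mL: below toxic threshold.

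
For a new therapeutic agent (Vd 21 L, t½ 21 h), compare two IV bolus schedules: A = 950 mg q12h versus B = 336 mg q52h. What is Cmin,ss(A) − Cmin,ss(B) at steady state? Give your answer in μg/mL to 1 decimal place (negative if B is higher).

Regimen A: f = (1/2)^(12/21) ≈ 0.6730; Cmin,ss = (950/21)·f/(1−f) ≈ 93.105 μg/mL.
Regimen B: f = (1/2)^(52/21) ≈ 0.1797; Cmin,ss = (336/21)·f/(1−f) ≈ 3.505 μg/mL.
Difference ≈ 93.105 − 3.505 ≈ 89.600 μg/mL.

89.6 μg/mL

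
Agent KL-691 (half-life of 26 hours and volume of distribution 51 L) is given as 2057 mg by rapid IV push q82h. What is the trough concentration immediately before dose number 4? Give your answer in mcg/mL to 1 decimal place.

5.1 mcg/mL

f = (1/2)^(τ/t½) = (1/2)^(82/26) ≈ 0.1124.
C₀ = D/Vd = 2057/51 ≈ 40.333 mcg/mL.
Before the 4th dose, 3 doses have been given. Superposition: Cmin = C₀·(f + f² + … + f^3).
≈ 40.333 × (0.1124 + 0.0126 + 0.0014) ≈ 40.333 × 0.1264 ≈ 5.098 mcg/mL.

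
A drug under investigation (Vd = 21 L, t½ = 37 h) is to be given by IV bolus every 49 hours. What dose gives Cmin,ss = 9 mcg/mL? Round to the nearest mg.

τ/t½ = 49/37 ≈ 1.3243, so f = (1/2)^(49/37) ≈ 0.399336.
Cmin,ss = (D/Vd)·f/(1−f), so D = Cmin,ss·Vd·(1−f)/f.
D = 9 × 21 × (1−f)/f ≈ 9 × 21 × 1.50416 ≈ 284.29 mg.

284 mg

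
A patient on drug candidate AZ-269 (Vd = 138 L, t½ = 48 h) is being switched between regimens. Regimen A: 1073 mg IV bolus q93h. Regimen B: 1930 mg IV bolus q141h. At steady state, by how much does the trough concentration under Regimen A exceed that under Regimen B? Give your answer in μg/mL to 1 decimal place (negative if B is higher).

0.6 μg/mL

Regimen A: f = (1/2)^(93/48) ≈ 0.2611; Cmin,ss = (1073/138)·f/(1−f) ≈ 2.748 μg/mL.
Regimen B: f = (1/2)^(141/48) ≈ 0.1305; Cmin,ss = (1930/138)·f/(1−f) ≈ 2.099 μg/mL.
Difference ≈ 2.748 − 2.099 ≈ 0.649 μg/mL.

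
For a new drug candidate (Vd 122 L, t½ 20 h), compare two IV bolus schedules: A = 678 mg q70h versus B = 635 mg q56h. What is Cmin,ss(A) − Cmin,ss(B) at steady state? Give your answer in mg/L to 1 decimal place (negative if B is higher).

Regimen A: f = (1/2)^(70/20) ≈ 0.0884; Cmin,ss = (678/122)·f/(1−f) ≈ 0.539 mg/L.
Regimen B: f = (1/2)^(56/20) ≈ 0.1436; Cmin,ss = (635/122)·f/(1−f) ≈ 0.873 mg/L.
Difference ≈ 0.539 − 0.873 ≈ -0.334 mg/L.

-0.3 mg/L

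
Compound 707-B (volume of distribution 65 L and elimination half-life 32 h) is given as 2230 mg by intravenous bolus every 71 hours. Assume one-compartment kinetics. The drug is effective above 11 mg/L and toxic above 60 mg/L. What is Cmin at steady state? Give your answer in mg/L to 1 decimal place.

9.4 mg/L

Over one 71-h interval, 71/32 ≈ 2.2188 half-lives elapse, leaving f ≈ 0.2148 of each dose.
At steady state, accumulation factor R = 1/(1 − e^(−kτ)) ≈ 1.2736.
Single-dose peak C₀ = D/Vd = 2230/65 ≈ 34.308 mg/L.
Cmax,ss = C₀/(1 − f) ≈ 34.308/0.7852 ≈ 43.693 mg/L.
Steady-state trough Cmin,ss = Cmax,ss·f ≈ 43.693 × 0.2148 ≈ 9.385 mg/L.
Trough 9.4 mg/L vs MEC 11 mg/L: subtherapeutic.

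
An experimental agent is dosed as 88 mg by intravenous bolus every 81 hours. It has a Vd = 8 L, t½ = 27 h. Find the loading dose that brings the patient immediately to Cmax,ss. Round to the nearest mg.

f = (1/2)^(81/27) ≈ 0.125000; accumulation ratio R = 1/(1−f) ≈ 1.14286.
Loading dose to hit Cmax,ss on first dose: D_load = D_maint·R ≈ 88 × 1.14286 ≈ 100.57 mg.

101 mg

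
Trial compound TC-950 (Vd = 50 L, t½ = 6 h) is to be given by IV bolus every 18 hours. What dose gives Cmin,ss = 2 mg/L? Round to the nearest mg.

τ/t½ = 18/6 ≈ 3, so f = (1/2)^(18/6) ≈ 0.125000.
Cmin,ss = (D/Vd)·f/(1−f), so D = Cmin,ss·Vd·(1−f)/f.
D = 2 × 50 × (1−f)/f ≈ 2 × 50 × 7.00000 ≈ 700.00 mg.

700 mg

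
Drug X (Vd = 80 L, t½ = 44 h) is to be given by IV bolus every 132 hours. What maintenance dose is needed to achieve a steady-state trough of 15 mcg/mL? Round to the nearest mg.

τ/t½ = 132/44 ≈ 3, so f = (1/2)^(132/44) ≈ 0.125000.
Cmin,ss = (D/Vd)·f/(1−f), so D = Cmin,ss·Vd·(1−f)/f.
D = 15 × 80 × (1−f)/f ≈ 15 × 80 × 7.00000 ≈ 8400.00 mg.

8400 mg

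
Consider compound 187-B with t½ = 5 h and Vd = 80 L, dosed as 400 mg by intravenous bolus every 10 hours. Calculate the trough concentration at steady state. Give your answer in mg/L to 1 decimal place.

The dosing interval is 2 half-lives, so f = 2^(−2) = 0.25.
Accumulation ratio R = 1/(1 − f) = 1/0.75 = 4/3.
Single-dose peak C₀ = D/Vd = 400/80 = 5 mg/L.
Steady-state peak Cmax,ss = C₀·R = 5 × 4/3 ≈ 6.667 mg/L.
Steady-state trough Cmin,ss = Cmax,ss·f ≈ 6.667 × 0.25 ≈ 1.667 mg/L.

1.7 mg/L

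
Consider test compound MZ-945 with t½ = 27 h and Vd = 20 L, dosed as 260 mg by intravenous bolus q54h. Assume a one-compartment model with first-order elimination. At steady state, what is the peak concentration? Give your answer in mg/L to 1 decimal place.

τ = 54 h = 2 half-lives, so f = (1/2)^2 = 0.25.
At steady state, R = 1/(1 − 0.25) = 4/3.
Single-dose peak C₀ = D/Vd = 260/20 = 13 mg/L.
Steady-state peak Cmax,ss = C₀·R = 13 × 4/3 ≈ 17.333 mg/L.

17.3 mg/L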